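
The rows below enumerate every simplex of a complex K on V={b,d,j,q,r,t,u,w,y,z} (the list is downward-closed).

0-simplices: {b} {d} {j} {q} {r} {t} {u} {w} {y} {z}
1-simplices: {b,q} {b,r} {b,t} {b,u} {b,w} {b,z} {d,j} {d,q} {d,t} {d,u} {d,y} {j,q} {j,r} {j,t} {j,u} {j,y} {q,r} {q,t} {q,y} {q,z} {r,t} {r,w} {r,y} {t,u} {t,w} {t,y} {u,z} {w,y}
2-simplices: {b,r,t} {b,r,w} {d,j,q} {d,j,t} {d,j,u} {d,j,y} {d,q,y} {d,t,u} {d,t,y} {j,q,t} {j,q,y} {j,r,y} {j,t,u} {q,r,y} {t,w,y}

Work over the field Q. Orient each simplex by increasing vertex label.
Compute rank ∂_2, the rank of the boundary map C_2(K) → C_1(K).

rank∂_2=13

n_0=10 n_1=28 n_2=15  [Q]
∂1: piv[bq,br,bt,bu,bw,bz,dj,dq,dy] rk=9  ker:dt,du,jq,jr,jt,ju,jy,qr,qt,qy,qz,rt,rw,ry,tu,tw,ty,uz,wy
∂2: piv[brt,brw,djq,djt,dju,djy,dqy,dtu,dty,jqt,jry,qry,twy] rk=13  ker:jqy,jtu
rk∂_2=13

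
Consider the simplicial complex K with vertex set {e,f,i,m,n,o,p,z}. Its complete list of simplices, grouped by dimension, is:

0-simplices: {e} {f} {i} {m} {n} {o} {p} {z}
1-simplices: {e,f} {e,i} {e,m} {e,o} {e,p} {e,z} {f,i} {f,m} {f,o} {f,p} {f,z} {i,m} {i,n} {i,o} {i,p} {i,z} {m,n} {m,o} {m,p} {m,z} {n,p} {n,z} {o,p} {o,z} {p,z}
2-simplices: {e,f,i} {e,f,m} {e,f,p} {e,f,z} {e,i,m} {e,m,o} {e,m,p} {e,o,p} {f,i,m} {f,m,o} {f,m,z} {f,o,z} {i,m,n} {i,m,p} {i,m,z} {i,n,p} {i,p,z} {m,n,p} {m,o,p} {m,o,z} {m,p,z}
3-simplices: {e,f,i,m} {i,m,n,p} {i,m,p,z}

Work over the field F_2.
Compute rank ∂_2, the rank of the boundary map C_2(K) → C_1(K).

rank∂_2=16

n_0=8 n_1=25 n_2=21 n_3=3  [Z2]
∂1: piv[ef,ei,em,eo,ep,ez,in] rk=7  ker:fi,fm,fo,fp,fz,im,io,ip,iz,mn,mo,mp,mz,np,nz,op,oz,pz
∂2: piv[efi,efm,efp,efz,eim,emo,emp,eop,fmo,fmz,foz,imn,imp,imz,inp,ipz] rk=16  ker:fim,mnp,mop,moz,mpz
∂3: piv[efim,imnp,impz] rk=3
rk∂_2=16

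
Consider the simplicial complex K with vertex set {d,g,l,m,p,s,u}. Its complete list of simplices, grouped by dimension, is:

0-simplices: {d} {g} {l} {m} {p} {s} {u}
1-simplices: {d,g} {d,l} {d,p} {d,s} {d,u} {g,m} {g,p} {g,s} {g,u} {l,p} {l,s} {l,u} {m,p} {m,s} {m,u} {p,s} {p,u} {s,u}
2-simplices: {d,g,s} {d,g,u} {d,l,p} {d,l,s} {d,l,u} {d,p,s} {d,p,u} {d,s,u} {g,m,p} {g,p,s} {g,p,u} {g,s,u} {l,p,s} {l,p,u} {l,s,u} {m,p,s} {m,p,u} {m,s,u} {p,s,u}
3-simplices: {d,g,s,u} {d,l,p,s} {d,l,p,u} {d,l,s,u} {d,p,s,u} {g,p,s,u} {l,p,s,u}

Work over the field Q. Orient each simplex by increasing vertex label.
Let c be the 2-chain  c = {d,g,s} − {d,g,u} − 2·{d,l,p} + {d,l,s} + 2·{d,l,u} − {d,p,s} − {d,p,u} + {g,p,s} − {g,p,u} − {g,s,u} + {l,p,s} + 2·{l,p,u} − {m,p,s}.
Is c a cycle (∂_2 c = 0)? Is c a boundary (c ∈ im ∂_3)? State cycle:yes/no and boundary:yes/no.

cycle:no boundary:no

n_0=7 n_1=18 n_2=19 n_3=7  [Q]
∂1: piv[dg,dl,dp,ds,du,gm] rk=6  ker:gp,gs,gu,lp,ls,lu,mp,ms,mu,ps,pu,su
∂2: piv[dgs,dgu,dlp,dls,dlu,dps,dpu,dsu,gmp,gps,mps,mpu] rk=12  ker:gpu,gsu,lps,lpu,lsu,msu,psu
∂3: piv[dgsu,dlps,dlpu,dlsu,dpsu,gpsu] rk=6  ker:lpsu
∂2c = {d,l} − {d,s} − {g,s} + {g,u} + {l,p} − {m,p} + {m,s} − {s,u}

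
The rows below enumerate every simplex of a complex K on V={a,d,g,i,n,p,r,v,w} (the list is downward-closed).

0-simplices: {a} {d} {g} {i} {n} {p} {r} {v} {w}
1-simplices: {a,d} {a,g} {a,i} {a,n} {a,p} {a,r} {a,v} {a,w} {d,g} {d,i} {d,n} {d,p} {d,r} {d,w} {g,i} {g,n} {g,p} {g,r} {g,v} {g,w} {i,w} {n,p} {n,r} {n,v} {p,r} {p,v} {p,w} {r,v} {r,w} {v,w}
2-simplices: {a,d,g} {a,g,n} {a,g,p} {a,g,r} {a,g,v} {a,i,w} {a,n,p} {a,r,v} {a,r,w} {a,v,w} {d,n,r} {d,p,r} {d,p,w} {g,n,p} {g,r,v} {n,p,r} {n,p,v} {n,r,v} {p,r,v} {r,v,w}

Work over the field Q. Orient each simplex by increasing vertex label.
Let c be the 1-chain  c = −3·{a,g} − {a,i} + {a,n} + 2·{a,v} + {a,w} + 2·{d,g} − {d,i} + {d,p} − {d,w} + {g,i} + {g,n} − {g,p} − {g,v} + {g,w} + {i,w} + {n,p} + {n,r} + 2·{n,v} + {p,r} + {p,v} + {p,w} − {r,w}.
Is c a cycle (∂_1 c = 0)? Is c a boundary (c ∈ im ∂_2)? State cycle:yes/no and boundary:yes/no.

cycle:no boundary:no

n_0=9 n_1=30 n_2=20  [Q]
∂1: piv[ad,ag,ai,an,ap,ar,av,aw] rk=8  ker:dg,di,dn,dp,dr,dw,gi,gn,gp,gr,gv,gw,iw,np,nr,nv,pr,pv,pw,rv,rw,vw
∂2: piv[adg,agn,agp,agr,agv,aiw,anp,arv,arw,avw,dnr,dpr,dpw,npr,npv,nrv] rk=16  ker:gnp,grv,prv,rvw
∂1c = −{d} − 2·{g} − 2·{i} − 2·{n} − 2·{p} + 3·{r} + 4·{v} + 2·{w}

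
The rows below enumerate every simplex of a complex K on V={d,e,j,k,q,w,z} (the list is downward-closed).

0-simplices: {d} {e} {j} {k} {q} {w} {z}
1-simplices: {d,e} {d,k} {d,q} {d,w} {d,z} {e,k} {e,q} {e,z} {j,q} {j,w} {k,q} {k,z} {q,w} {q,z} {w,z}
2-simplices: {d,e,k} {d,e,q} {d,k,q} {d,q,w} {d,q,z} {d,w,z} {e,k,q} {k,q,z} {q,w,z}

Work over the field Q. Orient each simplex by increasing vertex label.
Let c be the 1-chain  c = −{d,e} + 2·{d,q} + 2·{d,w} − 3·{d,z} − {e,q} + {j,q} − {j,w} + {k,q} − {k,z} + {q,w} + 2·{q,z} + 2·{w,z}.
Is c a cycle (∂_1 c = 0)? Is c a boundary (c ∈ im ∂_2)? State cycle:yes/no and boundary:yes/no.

n_0=7 n_1=15 n_2=9  [Q]
∂1: piv[de,dk,dq,dw,dz,jq] rk=6  ker:ek,eq,ez,jw,kq,kz,qw,qz,wz
∂2: piv[dek,deq,dkq,dqw,dqz,dwz,kqz] rk=7  ker:ekq,qwz
∂1c = 0
c vs im∂2: residual ≠ 0 ⇒ not boundary

cycle:yes boundary:no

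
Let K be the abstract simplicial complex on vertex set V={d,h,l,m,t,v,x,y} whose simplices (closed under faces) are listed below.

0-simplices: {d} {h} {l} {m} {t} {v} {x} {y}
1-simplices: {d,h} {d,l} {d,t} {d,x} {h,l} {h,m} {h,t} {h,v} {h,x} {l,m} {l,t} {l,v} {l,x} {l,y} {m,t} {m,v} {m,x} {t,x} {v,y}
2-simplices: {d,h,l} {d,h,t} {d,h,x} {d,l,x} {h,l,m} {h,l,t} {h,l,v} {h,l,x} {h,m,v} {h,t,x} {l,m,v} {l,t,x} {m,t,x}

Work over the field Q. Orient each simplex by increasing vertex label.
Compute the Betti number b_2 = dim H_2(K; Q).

n_0=8 n_1=19 n_2=13  [Q]
∂1: piv[dh,dl,dt,dx,hm,hv,ly] rk=7  ker:hl,ht,hx,lm,lt,lv,lx,mt,mv,mx,tx,vy
∂2: piv[dhl,dht,dhx,dlx,hlm,hlt,hlv,hmv,htx,mtx] rk=10  ker:hlx,lmv,ltx
b_2=(13−10)−0=3

b_2=3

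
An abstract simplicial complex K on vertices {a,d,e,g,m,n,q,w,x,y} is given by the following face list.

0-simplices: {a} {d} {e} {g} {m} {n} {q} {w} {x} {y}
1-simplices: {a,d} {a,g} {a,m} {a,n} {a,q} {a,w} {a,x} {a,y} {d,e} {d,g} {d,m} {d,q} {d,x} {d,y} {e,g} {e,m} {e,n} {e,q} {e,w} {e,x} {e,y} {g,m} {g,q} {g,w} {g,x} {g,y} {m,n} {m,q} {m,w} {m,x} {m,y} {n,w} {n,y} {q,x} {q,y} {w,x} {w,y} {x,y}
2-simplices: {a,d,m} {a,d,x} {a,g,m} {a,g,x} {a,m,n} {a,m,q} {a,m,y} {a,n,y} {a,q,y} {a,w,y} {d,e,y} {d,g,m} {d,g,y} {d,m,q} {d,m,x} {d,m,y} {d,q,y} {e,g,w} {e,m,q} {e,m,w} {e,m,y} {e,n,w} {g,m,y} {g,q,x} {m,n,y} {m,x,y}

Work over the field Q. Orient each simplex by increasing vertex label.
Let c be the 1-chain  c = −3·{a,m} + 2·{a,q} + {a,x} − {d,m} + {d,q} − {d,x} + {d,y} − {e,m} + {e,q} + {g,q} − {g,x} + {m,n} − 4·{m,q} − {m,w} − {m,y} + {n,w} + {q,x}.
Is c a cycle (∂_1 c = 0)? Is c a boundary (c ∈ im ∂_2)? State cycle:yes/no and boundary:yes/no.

cycle:yes boundary:no

n_0=10 n_1=38 n_2=26  [Q]
∂1: piv[ad,ag,am,an,aq,aw,ax,ay,de] rk=9  ker:dg,dm,dq,dx,dy,eg,em,en,eq,ew,ex,ey,gm,gq,gw,gx,gy,mn,mq,mw,mx,my,nw,ny,qx,qy,wx,wy,xy
∂2: piv[adm,adx,agm,agx,amn,amq,amy,any,aqy,awy,dey,dgm,dgy,dmq,dmx,dmy,egw,emq,emw,emy,enw,gqx,mxy] rk=23  ker:dqy,gmy,mny
∂1c = 0
c vs im∂2: residual ≠ 0 ⇒ not boundary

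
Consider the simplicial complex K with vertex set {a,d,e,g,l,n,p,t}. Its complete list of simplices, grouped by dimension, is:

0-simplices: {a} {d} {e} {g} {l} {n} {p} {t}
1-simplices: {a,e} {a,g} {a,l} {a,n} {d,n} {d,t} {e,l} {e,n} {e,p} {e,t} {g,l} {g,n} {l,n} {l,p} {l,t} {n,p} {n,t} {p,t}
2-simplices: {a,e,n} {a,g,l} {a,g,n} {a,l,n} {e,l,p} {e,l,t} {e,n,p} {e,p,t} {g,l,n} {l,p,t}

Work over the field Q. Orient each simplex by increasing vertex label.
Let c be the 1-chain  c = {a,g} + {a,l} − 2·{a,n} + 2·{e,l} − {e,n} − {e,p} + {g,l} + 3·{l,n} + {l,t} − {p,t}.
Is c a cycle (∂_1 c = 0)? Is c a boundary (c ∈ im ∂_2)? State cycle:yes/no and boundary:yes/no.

cycle:yes boundary:no

n_0=8 n_1=18 n_2=10  [Q]
∂1: piv[ae,ag,al,an,dn,dt,ep] rk=7  ker:el,en,et,gl,gn,ln,lp,lt,np,nt,pt
∂2: piv[aen,agl,agn,aln,elp,elt,enp,ept] rk=8  ker:gln,lpt
∂1c = 0
c vs im∂2: residual ≠ 0 ⇒ not boundary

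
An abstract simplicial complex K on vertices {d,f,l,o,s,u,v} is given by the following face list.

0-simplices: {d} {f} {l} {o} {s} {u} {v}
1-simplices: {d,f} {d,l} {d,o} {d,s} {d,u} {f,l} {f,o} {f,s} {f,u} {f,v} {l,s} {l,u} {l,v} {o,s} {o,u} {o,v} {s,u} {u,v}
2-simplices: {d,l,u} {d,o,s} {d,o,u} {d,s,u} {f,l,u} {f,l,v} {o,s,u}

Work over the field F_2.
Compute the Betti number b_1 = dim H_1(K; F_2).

n_0=7 n_1=18 n_2=7  [Z2]
∂1: piv[df,dl,do,ds,du,fv] rk=6  ker:fl,fo,fs,fu,ls,lu,lv,os,ou,ov,su,uv
∂2: piv[dlu,dos,dou,dsu,flu,flv] rk=6  ker:osu
b_1=(18−6)−6=6

b_1=6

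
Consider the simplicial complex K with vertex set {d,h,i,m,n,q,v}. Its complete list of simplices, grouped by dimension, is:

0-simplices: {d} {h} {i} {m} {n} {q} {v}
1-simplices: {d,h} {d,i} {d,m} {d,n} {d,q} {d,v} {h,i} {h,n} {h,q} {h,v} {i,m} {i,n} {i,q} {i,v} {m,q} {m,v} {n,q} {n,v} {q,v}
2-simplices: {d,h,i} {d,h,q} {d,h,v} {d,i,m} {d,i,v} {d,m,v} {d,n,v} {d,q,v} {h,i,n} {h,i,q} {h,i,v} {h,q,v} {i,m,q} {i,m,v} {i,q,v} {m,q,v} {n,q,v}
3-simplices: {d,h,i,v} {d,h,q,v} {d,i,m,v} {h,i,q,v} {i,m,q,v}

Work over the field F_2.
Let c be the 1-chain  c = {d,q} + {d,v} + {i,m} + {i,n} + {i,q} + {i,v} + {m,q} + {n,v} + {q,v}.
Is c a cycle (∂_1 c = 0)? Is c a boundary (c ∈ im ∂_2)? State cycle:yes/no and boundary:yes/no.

n_0=7 n_1=19 n_2=17 n_3=5  [Z2]
∂1: piv[dh,di,dm,dn,dq,dv] rk=6  ker:hi,hn,hq,hv,im,in,iq,iv,mq,mv,nq,nv,qv
∂2: piv[dhi,dhq,dhv,dim,div,dmv,dnv,dqv,hin,hiq,imq,nqv] rk=12  ker:hiv,hqv,imv,iqv,mqv
∂3: piv[dhiv,dhqv,dimv,hiqv,imqv] rk=5
∂1c = 0
c vs im∂2: residual ≠ 0 ⇒ not boundary

cycle:yes boundary:no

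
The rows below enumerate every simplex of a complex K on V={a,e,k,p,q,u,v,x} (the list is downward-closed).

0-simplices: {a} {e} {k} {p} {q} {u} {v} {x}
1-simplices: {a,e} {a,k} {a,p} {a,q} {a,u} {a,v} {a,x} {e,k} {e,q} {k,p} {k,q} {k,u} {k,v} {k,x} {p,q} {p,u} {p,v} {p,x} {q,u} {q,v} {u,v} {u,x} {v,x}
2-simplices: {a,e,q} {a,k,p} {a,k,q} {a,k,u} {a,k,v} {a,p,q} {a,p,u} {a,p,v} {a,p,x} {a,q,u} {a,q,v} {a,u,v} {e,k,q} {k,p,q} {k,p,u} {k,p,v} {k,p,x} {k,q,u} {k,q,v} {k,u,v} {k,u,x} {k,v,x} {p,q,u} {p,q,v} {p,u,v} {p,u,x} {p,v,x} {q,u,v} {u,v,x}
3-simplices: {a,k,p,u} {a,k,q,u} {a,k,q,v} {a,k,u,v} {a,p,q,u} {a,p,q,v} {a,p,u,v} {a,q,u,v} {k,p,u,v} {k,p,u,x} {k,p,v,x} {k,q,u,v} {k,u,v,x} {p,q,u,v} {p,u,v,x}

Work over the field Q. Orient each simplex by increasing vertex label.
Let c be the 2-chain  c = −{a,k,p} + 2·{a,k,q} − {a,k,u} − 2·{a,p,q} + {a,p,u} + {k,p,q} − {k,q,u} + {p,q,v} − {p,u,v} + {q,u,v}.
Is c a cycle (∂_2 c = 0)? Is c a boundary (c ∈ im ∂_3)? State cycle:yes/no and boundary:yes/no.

n_0=8 n_1=23 n_2=29 n_3=15  [Q]
∂1: piv[ae,ak,ap,aq,au,av,ax] rk=7  ker:ek,eq,kp,kq,ku,kv,kx,pq,pu,pv,px,qu,qv,uv,ux,vx
∂2: piv[aeq,akp,akq,aku,akv,apq,apu,apv,apx,aqu,aqv,auv,ekq,kpx,kux,kvx] rk=16  ker:kpq,kpu,kpv,kqu,kqv,kuv,pqu,pqv,puv,pux,pvx,quv,uvx
∂3: piv[akpu,akqu,akqv,akuv,apqu,apqv,apuv,aquv,kpuv,kpux,kpvx,kuvx] rk=12  ker:kquv,pquv,puvx
∂2c = 0
c vs im∂3: residual ≠ 0 ⇒ not boundary

cycle:yes boundary:no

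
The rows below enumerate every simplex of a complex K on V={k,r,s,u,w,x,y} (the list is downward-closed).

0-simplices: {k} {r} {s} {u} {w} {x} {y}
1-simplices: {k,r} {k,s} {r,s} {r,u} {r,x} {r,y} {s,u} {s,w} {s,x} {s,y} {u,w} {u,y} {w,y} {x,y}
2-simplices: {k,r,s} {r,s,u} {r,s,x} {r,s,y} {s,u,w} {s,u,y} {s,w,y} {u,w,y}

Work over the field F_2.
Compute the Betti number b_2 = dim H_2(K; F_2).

n_0=7 n_1=14 n_2=8  [Z2]
∂1: piv[kr,ks,ru,rx,ry,sw] rk=6  ker:rs,su,sx,sy,uw,uy,wy,xy
∂2: piv[krs,rsu,rsx,rsy,suw,suy,swy] rk=7  ker:uwy
b_2=(8−7)−0=1

b_2=1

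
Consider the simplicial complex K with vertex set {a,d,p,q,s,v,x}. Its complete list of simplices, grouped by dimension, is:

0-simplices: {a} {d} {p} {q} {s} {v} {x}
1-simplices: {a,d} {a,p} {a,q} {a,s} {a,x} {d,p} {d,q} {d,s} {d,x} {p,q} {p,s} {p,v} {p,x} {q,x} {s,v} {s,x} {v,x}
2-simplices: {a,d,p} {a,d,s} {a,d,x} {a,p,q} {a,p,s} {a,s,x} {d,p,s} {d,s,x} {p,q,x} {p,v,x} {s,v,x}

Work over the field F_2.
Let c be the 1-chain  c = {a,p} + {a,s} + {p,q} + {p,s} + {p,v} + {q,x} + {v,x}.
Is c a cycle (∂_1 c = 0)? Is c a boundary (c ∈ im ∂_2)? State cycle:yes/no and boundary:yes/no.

n_0=7 n_1=17 n_2=11  [Z2]
∂1: piv[ad,ap,aq,as,ax,pv] rk=6  ker:dp,dq,ds,dx,pq,ps,px,qx,sv,sx,vx
∂2: piv[adp,ads,adx,apq,aps,asx,pqx,pvx,svx] rk=9  ker:dps,dsx
∂1c = 0
c vs im∂2: reduces to 0 ⇒ boundary

cycle:yes boundary:yes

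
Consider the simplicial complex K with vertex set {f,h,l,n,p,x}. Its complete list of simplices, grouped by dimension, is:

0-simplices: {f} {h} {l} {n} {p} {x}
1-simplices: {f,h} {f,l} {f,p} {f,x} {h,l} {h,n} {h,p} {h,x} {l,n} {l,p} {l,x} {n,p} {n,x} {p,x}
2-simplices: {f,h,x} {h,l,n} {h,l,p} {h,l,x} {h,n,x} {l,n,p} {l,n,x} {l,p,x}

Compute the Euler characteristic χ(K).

n_0=6 n_1=14 n_2=8
χ=+6−14+8=0

χ(K)=0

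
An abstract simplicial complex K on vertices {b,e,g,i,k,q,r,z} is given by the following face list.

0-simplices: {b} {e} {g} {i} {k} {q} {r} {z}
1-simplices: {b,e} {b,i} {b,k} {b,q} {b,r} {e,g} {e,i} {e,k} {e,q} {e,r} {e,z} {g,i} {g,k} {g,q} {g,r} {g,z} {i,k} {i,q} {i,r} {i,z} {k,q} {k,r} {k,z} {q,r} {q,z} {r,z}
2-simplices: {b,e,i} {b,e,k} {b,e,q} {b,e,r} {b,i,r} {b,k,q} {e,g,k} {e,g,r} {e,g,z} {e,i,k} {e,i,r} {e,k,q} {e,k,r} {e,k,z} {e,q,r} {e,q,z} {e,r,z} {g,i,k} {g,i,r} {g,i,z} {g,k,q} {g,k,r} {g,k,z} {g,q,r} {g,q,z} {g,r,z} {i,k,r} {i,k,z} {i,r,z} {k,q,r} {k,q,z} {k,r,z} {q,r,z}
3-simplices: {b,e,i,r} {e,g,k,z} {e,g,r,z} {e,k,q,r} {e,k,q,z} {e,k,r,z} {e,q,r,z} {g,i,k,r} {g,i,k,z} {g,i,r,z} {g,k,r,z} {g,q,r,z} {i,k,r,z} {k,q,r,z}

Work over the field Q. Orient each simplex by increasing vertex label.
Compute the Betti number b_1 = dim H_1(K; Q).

b_1=1

n_0=8 n_1=26 n_2=33 n_3=14  [Q]
∂1: piv[be,bi,bk,bq,br,eg,ez] rk=7  ker:ei,ek,eq,er,gi,gk,gq,gr,gz,ik,iq,ir,iz,kq,kr,kz,qr,qz,rz
∂2: piv[bei,bek,beq,ber,bir,bkq,egk,egr,egz,eik,ekr,ekz,eqr,eqz,erz,gik,giz,gkq] rk=18  ker:eir,ekq,gir,gkr,gkz,gqr,gqz,grz,ikr,ikz,irz,kqr,kqz,krz,qrz
∂3: piv[beir,egkz,egrz,ekqr,ekqz,ekrz,eqrz,gikr,gikz,girz,gkrz,gqrz] rk=12  ker:ikrz,kqrz
b_1=(26−7)−18=1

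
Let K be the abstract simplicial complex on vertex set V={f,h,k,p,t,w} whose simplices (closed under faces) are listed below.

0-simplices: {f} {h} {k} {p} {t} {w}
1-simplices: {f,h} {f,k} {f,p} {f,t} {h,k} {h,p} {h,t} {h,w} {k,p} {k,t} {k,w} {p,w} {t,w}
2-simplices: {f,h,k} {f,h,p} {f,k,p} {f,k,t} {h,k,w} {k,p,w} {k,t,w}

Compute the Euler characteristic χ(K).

n_0=6 n_1=13 n_2=7
χ=+6−13+7=0

χ(K)=0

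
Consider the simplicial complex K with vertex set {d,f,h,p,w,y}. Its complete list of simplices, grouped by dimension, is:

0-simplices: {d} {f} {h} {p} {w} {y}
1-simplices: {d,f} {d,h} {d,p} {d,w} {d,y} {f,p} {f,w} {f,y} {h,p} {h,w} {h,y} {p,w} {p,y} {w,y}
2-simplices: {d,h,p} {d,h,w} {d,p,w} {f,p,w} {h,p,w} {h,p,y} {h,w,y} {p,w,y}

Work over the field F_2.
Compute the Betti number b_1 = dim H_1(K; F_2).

b_1=3

n_0=6 n_1=14 n_2=8  [Z2]
∂1: piv[df,dh,dp,dw,dy] rk=5  ker:fp,fw,fy,hp,hw,hy,pw,py,wy
∂2: piv[dhp,dhw,dpw,fpw,hpy,hwy] rk=6  ker:hpw,pwy
b_1=(14−5)−6=3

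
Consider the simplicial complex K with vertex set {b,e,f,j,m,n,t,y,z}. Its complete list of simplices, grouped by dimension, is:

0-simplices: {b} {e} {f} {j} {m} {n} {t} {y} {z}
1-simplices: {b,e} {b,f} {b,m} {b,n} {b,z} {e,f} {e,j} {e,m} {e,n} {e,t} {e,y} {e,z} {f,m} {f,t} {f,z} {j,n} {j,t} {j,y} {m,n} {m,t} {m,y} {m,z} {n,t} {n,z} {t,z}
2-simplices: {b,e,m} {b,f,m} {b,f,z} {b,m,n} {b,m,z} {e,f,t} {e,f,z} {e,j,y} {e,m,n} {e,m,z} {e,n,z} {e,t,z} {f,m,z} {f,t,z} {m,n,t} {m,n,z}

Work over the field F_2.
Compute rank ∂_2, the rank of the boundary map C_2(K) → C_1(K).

n_0=9 n_1=25 n_2=16  [Z2]
∂1: piv[be,bf,bm,bn,bz,ej,et,ey] rk=8  ker:ef,em,en,ez,fm,ft,fz,jn,jt,jy,mn,mt,my,mz,nt,nz,tz
∂2: piv[bem,bfm,bfz,bmn,bmz,eft,efz,ejy,emn,emz,enz,etz,mnt] rk=13  ker:fmz,ftz,mnz
rk∂_2=13

rank∂_2=13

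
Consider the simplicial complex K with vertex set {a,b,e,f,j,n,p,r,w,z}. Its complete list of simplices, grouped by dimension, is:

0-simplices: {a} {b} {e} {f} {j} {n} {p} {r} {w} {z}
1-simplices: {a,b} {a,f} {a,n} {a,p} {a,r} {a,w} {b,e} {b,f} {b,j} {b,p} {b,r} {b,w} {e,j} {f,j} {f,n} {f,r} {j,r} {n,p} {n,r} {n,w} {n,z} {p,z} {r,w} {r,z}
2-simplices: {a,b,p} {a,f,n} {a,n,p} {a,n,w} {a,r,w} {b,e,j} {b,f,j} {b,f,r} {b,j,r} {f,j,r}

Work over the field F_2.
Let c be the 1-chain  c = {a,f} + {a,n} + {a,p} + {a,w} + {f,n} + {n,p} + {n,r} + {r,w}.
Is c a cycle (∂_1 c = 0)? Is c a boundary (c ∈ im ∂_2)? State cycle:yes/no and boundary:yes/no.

n_0=10 n_1=24 n_2=10  [Z2]
∂1: piv[ab,af,an,ap,ar,aw,be,bj,nz] rk=9  ker:bf,bp,br,bw,ej,fj,fn,fr,jr,np,nr,nw,pz,rw,rz
∂2: piv[abp,afn,anp,anw,arw,bej,bfj,bfr,bjr] rk=9  ker:fjr
∂1c = 0
c vs im∂2: residual ≠ 0 ⇒ not boundary

cycle:yes boundary:no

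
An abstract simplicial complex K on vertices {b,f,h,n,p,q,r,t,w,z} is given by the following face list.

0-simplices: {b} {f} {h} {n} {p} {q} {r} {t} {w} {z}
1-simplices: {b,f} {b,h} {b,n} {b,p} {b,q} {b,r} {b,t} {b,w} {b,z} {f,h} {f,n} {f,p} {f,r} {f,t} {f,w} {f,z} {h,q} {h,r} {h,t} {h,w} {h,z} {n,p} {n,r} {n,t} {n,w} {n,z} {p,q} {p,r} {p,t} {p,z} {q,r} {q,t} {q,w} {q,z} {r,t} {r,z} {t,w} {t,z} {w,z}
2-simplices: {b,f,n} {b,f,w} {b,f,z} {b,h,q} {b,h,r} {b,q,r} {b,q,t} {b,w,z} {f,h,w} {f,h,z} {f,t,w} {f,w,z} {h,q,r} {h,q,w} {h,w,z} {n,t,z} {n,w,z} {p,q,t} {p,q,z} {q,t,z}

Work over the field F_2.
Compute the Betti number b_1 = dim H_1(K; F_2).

b_1=13

n_0=10 n_1=39 n_2=20  [Z2]
∂1: piv[bf,bh,bn,bp,bq,br,bt,bw,bz] rk=9  ker:fh,fn,fp,fr,ft,fw,fz,hq,hr,ht,hw,hz,np,nr,nt,nw,nz,pq,pr,pt,pz,qr,qt,qw,qz,rt,rz,tw,tz,wz
∂2: piv[bfn,bfw,bfz,bhq,bhr,bqr,bqt,bwz,fhw,fhz,ftw,hqw,ntz,nwz,pqt,pqz,qtz] rk=17  ker:fwz,hqr,hwz
b_1=(39−9)−17=13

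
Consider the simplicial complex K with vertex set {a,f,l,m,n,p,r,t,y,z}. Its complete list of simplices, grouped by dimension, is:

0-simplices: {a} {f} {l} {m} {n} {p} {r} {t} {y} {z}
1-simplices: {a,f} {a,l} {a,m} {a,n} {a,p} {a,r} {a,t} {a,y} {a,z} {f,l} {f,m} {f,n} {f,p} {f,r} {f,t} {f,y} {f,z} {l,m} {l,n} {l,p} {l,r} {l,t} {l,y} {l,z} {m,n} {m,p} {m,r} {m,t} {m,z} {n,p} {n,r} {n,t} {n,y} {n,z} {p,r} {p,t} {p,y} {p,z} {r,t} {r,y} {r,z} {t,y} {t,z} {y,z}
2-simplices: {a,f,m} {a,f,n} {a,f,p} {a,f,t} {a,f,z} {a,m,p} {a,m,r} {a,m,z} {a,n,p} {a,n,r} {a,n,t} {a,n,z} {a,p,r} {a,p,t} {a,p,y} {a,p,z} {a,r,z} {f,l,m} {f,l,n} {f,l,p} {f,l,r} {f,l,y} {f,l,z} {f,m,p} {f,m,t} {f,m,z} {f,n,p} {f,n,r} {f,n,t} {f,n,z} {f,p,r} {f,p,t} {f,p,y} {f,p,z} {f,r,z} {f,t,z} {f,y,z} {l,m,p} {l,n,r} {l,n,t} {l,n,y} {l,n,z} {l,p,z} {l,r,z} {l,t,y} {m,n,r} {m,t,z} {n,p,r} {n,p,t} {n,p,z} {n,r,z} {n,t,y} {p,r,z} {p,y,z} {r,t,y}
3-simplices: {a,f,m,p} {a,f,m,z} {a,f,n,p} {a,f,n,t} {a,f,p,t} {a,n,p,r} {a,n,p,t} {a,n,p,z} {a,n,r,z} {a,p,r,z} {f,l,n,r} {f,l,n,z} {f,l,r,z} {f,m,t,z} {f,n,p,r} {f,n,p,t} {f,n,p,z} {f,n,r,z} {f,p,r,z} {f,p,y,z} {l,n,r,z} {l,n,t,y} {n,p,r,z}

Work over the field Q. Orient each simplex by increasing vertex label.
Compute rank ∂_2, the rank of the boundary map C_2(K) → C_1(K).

rank∂_2=33

n_0=10 n_1=44 n_2=55 n_3=23  [Q]
∂1: piv[af,al,am,an,ap,ar,at,ay,az] rk=9  ker:fl,fm,fn,fp,fr,ft,fy,fz,lm,ln,lp,lr,lt,ly,lz,mn,mp,mr,mt,mz,np,nr,nt,ny,nz,pr,pt,py,pz,rt,ry,rz,ty,tz,yz
∂2: piv[afm,afn,afp,aft,afz,amp,amr,amz,anp,anr,ant,anz,apr,apt,apy,apz,arz,flm,fln,flp,flr,fly,flz,fmt,fnr,fpy,ftz,fyz,lnt,lny,lty,mnr,rty] rk=33  ker:fmp,fmz,fnp,fnt,fnz,fpr,fpt,fpz,frz,lmp,lnr,lnz,lpz,lrz,mtz,npr,npt,npz,nrz,nty,prz,pyz
∂3: piv[afmp,afmz,afnp,afnt,afpt,anpr,anpt,anpz,anrz,aprz,flnr,flnz,flrz,fmtz,fnpr,fnpz,fnrz,fpyz,lnty] rk=19  ker:fnpt,fprz,lnrz,nprz
rk∂_2=33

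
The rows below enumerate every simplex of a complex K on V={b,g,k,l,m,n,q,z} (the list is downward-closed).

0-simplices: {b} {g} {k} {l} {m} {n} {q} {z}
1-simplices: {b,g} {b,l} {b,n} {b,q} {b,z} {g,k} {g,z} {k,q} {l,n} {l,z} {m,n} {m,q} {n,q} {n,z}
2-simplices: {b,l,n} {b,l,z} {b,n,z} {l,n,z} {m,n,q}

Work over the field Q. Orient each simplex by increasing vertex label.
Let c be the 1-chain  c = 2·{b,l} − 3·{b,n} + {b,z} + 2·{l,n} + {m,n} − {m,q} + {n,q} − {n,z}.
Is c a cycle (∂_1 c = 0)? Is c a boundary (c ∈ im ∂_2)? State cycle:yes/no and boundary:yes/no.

n_0=8 n_1=14 n_2=5  [Q]
∂1: piv[bg,bl,bn,bq,bz,gk,mn] rk=7  ker:gz,kq,ln,lz,mq,nq,nz
∂2: piv[bln,blz,bnz,mnq] rk=4  ker:lnz
∂1c = 0
c vs im∂2: reduces to 0 ⇒ boundary

cycle:yes boundary:yes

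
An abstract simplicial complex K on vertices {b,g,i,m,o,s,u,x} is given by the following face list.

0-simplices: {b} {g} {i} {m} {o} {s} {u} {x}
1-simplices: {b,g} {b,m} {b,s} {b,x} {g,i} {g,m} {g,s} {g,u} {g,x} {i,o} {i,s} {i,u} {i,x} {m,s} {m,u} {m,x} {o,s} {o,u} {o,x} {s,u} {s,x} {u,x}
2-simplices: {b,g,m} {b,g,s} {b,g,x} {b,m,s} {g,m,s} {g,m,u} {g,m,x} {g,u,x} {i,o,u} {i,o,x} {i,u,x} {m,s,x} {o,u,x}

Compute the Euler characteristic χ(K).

n_0=8 n_1=22 n_2=13
χ=+8−22+13=-1

χ(K)=-1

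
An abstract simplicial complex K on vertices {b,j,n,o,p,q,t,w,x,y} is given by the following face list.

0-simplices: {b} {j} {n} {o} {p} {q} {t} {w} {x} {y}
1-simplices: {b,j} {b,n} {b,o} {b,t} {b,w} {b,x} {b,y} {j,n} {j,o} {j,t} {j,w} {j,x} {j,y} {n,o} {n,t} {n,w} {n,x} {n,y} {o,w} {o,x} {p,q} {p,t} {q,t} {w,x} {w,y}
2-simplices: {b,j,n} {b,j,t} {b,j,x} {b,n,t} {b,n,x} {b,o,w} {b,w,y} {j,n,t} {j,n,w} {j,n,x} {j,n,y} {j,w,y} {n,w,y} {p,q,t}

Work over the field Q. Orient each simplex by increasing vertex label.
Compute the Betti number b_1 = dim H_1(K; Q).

n_0=10 n_1=25 n_2=14  [Q]
∂1: piv[bj,bn,bo,bt,bw,bx,by,pq,pt] rk=9  ker:jn,jo,jt,jw,jx,jy,no,nt,nw,nx,ny,ow,ox,qt,wx,wy
∂2: piv[bjn,bjt,bjx,bnt,bnx,bow,bwy,jnw,jny,jwy,pqt] rk=11  ker:jnt,jnx,nwy
b_1=(25−9)−11=5

b_1=5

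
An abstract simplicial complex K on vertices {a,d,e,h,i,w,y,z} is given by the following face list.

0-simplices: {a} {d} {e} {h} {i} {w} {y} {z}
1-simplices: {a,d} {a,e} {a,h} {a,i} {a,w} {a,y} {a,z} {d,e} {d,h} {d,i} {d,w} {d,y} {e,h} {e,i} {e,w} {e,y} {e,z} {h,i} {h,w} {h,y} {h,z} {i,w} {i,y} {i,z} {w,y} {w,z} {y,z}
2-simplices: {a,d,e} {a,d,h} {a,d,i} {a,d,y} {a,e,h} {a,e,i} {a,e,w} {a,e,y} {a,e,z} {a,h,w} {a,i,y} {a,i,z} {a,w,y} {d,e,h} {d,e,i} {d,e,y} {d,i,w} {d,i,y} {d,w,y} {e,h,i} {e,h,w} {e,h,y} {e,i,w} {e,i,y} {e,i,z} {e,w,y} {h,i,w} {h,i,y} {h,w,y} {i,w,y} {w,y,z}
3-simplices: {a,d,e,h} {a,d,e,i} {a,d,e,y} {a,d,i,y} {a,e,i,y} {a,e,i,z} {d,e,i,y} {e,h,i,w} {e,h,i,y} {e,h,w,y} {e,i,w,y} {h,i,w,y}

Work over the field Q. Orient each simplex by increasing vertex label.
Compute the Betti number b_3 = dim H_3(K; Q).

n_0=8 n_1=27 n_2=31 n_3=12  [Q]
∂1: piv[ad,ae,ah,ai,aw,ay,az] rk=7  ker:de,dh,di,dw,dy,eh,ei,ew,ey,ez,hi,hw,hy,hz,iw,iy,iz,wy,wz,yz
∂2: piv[ade,adh,adi,ady,aeh,aei,aew,aey,aez,ahw,aiy,aiz,awy,diw,dwy,ehi,ehy,wyz] rk=18  ker:deh,dei,dey,diy,ehw,eiw,eiy,eiz,ewy,hiw,hiy,hwy,iwy
∂3: piv[adeh,adei,adey,adiy,aeiy,aeiz,ehiw,ehiy,ehwy,eiwy] rk=10  ker:deiy,hiwy
b_3=(12−10)−0=2

b_3=2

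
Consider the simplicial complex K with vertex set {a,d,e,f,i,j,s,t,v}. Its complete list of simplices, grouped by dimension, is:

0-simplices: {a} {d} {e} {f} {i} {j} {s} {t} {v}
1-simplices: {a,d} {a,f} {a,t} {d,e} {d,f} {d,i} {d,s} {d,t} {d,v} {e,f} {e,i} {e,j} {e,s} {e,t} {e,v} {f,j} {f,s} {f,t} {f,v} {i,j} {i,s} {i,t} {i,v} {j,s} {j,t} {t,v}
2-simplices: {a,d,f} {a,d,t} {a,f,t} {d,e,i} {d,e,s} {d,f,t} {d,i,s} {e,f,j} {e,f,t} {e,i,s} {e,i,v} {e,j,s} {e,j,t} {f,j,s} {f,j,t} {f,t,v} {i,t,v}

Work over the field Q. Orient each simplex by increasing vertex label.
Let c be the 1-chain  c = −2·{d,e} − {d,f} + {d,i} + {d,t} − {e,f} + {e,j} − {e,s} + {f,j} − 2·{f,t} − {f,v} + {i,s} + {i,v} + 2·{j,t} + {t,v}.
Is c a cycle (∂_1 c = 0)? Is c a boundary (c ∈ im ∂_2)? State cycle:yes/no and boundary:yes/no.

n_0=9 n_1=26 n_2=17  [Q]
∂1: piv[ad,af,at,de,di,ds,dv,ej] rk=8  ker:df,dt,ef,ei,es,et,ev,fj,fs,ft,fv,ij,is,it,iv,js,jt,tv
∂2: piv[adf,adt,aft,dei,des,dis,efj,eft,eiv,ejs,ejt,fjs,ftv,itv] rk=14  ker:dft,eis,fjt
∂1c = {d} − {e} − {i} + {v}

cycle:no boundary:no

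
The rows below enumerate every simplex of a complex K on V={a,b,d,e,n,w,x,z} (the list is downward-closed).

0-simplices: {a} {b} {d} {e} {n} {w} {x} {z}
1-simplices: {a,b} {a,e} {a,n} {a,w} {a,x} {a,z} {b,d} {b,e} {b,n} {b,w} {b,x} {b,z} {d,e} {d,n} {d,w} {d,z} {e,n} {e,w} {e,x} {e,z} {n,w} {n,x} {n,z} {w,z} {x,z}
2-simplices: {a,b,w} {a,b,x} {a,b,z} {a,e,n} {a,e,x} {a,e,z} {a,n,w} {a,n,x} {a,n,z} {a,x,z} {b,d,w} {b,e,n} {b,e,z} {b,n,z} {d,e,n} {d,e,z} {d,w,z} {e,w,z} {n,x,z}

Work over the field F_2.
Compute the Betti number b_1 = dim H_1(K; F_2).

n_0=8 n_1=25 n_2=19  [Z2]
∂1: piv[ab,ae,an,aw,ax,az,bd] rk=7  ker:be,bn,bw,bx,bz,de,dn,dw,dz,en,ew,ex,ez,nw,nx,nz,wz,xz
∂2: piv[abw,abx,abz,aen,aex,aez,anw,anx,anz,axz,bdw,ben,bez,den,dez,dwz,ewz] rk=17  ker:bnz,nxz
b_1=(25−7)−17=1

b_1=1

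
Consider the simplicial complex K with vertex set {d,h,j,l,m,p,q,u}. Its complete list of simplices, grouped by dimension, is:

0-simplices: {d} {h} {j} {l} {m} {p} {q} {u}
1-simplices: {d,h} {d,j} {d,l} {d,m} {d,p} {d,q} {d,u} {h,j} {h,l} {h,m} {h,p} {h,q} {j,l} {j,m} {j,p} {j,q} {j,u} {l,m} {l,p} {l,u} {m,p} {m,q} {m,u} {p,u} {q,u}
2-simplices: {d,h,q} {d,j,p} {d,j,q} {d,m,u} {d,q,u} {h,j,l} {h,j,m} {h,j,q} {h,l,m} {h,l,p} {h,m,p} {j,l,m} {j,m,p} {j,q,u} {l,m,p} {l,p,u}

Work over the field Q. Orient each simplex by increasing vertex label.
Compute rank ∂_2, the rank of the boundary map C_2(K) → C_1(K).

n_0=8 n_1=25 n_2=16  [Q]
∂1: piv[dh,dj,dl,dm,dp,dq,du] rk=7  ker:hj,hl,hm,hp,hq,jl,jm,jp,jq,ju,lm,lp,lu,mp,mq,mu,pu,qu
∂2: piv[dhq,djp,djq,dmu,dqu,hjl,hjm,hjq,hlm,hlp,hmp,jmp,jqu,lpu] rk=14  ker:jlm,lmp
rk∂_2=14

rank∂_2=14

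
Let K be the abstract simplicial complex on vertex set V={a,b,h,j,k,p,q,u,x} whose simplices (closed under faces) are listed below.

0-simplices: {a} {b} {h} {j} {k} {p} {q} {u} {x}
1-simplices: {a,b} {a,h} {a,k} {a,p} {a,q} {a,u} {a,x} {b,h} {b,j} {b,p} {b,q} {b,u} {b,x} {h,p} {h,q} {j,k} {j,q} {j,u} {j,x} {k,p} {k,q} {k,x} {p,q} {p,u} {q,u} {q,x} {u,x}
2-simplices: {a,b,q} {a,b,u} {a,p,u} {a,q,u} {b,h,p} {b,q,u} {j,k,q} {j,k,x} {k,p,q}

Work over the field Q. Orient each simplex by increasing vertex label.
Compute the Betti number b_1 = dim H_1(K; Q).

n_0=9 n_1=27 n_2=9  [Q]
∂1: piv[ab,ah,ak,ap,aq,au,ax,bj] rk=8  ker:bh,bp,bq,bu,bx,hp,hq,jk,jq,ju,jx,kp,kq,kx,pq,pu,qu,qx,ux
∂2: piv[abq,abu,apu,aqu,bhp,jkq,jkx,kpq] rk=8  ker:bqu
b_1=(27−8)−8=11

b_1=11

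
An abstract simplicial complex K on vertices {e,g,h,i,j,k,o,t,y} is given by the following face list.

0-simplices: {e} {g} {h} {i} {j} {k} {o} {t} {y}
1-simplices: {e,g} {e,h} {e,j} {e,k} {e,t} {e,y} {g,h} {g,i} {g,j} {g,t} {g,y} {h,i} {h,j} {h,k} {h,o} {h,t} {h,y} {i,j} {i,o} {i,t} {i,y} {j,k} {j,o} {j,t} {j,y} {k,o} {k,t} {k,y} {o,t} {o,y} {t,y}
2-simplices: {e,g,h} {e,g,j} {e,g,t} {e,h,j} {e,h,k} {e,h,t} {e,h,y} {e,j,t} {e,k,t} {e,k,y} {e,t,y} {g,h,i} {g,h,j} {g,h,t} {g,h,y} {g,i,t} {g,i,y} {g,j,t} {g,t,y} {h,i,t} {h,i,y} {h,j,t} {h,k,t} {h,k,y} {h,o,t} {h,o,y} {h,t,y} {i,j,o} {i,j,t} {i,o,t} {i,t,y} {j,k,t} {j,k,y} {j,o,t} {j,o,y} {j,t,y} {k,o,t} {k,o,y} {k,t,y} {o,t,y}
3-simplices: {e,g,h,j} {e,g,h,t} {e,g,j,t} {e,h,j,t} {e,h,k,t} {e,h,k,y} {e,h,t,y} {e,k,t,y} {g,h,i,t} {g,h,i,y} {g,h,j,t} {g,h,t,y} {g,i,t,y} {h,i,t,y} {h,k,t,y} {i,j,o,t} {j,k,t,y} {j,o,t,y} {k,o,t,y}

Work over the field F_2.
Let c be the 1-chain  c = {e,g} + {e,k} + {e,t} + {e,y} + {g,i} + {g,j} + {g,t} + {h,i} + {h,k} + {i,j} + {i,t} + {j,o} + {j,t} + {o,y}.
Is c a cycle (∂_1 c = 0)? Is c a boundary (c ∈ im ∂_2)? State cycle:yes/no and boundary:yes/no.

n_0=9 n_1=31 n_2=40 n_3=19  [Z2]
∂1: piv[eg,eh,ej,ek,et,ey,gi,ho] rk=8  ker:gh,gj,gt,gy,hi,hj,hk,ht,hy,ij,io,it,iy,jk,jo,jt,jy,ko,kt,ky,ot,oy,ty
∂2: piv[egh,egj,egt,ehj,ehk,eht,ehy,ejt,ekt,eky,ety,ghi,ghy,git,giy,hot,hoy,ijo,ijt,iot,jkt,jky,kot] rk=23  ker:ghj,ght,gjt,gty,hit,hiy,hjt,hkt,hky,hty,ity,jot,joy,jty,koy,kty,oty
∂3: piv[eghj,eght,egjt,ehjt,ehkt,ehky,ehty,ekty,ghit,ghiy,ghty,gity,ijot,jkty,joty,koty] rk=16  ker:ghjt,hity,hkty
∂1c = 0
c vs im∂2: reduces to 0 ⇒ boundary

cycle:yes boundary:yes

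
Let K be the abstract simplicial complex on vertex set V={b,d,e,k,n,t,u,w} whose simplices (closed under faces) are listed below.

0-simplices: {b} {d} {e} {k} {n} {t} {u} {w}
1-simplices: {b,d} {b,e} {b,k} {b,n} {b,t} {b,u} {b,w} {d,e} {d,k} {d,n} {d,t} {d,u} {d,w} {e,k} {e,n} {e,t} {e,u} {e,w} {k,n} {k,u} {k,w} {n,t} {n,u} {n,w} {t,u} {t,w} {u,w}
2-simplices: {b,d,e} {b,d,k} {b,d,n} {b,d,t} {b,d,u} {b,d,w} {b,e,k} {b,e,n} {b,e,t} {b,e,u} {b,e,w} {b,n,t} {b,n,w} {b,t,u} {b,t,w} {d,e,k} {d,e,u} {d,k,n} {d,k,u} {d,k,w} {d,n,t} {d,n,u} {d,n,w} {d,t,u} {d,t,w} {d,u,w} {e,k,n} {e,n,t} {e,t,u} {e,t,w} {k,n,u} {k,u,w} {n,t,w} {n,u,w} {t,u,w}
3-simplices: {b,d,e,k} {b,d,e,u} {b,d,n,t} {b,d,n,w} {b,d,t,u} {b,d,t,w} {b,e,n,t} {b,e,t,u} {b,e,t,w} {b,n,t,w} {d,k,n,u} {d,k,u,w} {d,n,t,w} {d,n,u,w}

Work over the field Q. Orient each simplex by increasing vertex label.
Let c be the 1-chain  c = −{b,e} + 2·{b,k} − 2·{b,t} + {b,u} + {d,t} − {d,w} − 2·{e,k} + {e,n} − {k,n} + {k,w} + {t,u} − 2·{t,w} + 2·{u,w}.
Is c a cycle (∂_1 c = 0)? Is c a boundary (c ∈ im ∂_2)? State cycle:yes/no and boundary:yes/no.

n_0=8 n_1=27 n_2=35 n_3=14  [Q]
∂1: piv[bd,be,bk,bn,bt,bu,bw] rk=7  ker:de,dk,dn,dt,du,dw,ek,en,et,eu,ew,kn,ku,kw,nt,nu,nw,tu,tw,uw
∂2: piv[bde,bdk,bdn,bdt,bdu,bdw,bek,ben,bet,beu,bew,bnt,bnw,btu,btw,dkn,dku,dkw,dnu,duw] rk=20  ker:dek,deu,dnt,dnw,dtu,dtw,ekn,ent,etu,etw,knu,kuw,ntw,nuw,tuw
∂3: piv[bdek,bdeu,bdnt,bdnw,bdtu,bdtw,bent,betu,betw,bntw,dknu,dkuw,dnuw] rk=13  ker:dntw
∂1c = 0
c vs im∂2: reduces to 0 ⇒ boundary

cycle:yes boundary:yes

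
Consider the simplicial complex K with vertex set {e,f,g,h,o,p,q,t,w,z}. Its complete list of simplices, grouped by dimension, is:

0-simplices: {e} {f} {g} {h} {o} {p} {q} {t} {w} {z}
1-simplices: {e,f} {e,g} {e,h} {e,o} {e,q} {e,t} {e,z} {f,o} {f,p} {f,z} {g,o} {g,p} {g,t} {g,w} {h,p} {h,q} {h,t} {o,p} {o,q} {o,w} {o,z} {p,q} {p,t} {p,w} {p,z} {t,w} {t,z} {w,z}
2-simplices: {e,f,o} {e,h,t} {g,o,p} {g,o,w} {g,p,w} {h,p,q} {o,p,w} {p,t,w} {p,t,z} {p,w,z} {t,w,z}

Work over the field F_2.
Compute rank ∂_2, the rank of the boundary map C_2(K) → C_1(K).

n_0=10 n_1=28 n_2=11  [Z2]
∂1: piv[ef,eg,eh,eo,eq,et,ez,fp,gw] rk=9  ker:fo,fz,go,gp,gt,hp,hq,ht,op,oq,ow,oz,pq,pt,pw,pz,tw,tz,wz
∂2: piv[efo,eht,gop,gow,gpw,hpq,ptw,ptz,pwz] rk=9  ker:opw,twz
rk∂_2=9

rank∂_2=9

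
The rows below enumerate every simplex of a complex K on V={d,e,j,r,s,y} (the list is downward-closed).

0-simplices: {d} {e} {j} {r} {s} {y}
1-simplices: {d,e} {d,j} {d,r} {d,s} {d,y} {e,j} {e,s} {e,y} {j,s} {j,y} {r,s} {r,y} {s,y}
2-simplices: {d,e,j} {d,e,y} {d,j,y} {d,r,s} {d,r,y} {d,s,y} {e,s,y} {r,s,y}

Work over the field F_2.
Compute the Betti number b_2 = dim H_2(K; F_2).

b_2=1

n_0=6 n_1=13 n_2=8  [Z2]
∂1: piv[de,dj,dr,ds,dy] rk=5  ker:ej,es,ey,js,jy,rs,ry,sy
∂2: piv[dej,dey,djy,drs,dry,dsy,esy] rk=7  ker:rsy
b_2=(8−7)−0=1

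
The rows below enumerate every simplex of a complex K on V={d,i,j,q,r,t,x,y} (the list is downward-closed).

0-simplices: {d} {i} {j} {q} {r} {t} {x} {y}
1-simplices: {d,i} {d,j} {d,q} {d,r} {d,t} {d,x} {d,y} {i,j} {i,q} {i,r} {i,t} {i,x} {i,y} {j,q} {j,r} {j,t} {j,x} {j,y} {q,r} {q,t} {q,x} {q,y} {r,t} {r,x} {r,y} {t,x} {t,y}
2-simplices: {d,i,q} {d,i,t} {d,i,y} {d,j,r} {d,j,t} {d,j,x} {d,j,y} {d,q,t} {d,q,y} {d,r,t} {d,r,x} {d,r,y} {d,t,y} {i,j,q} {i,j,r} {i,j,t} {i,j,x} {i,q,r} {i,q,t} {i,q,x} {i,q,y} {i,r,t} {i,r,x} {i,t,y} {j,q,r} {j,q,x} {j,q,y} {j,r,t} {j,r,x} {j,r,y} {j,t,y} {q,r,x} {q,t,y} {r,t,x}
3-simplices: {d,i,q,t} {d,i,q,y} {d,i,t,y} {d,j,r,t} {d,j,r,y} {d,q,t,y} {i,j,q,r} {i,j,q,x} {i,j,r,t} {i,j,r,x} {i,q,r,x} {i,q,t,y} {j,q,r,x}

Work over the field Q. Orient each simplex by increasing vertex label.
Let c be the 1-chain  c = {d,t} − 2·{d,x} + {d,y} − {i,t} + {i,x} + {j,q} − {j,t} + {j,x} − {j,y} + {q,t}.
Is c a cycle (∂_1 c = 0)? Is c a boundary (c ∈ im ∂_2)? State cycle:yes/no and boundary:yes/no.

n_0=8 n_1=27 n_2=34 n_3=13  [Q]
∂1: piv[di,dj,dq,dr,dt,dx,dy] rk=7  ker:ij,iq,ir,it,ix,iy,jq,jr,jt,jx,jy,qr,qt,qx,qy,rt,rx,ry,tx,ty
∂2: piv[diq,dit,diy,djr,djt,djx,djy,dqt,dqy,drt,drx,dry,dty,ijq,ijr,ijt,ijx,iqr,iqx,rtx] rk=20  ker:iqt,iqy,irt,irx,ity,jqr,jqx,jqy,jrt,jrx,jry,jty,qrx,qty
∂3: piv[diqt,diqy,dity,djrt,djry,dqty,ijqr,ijqx,ijrt,ijrx,iqrx] rk=11  ker:iqty,jqrx
∂1c = 0
c vs im∂2: reduces to 0 ⇒ boundary

cycle:yes boundary:yes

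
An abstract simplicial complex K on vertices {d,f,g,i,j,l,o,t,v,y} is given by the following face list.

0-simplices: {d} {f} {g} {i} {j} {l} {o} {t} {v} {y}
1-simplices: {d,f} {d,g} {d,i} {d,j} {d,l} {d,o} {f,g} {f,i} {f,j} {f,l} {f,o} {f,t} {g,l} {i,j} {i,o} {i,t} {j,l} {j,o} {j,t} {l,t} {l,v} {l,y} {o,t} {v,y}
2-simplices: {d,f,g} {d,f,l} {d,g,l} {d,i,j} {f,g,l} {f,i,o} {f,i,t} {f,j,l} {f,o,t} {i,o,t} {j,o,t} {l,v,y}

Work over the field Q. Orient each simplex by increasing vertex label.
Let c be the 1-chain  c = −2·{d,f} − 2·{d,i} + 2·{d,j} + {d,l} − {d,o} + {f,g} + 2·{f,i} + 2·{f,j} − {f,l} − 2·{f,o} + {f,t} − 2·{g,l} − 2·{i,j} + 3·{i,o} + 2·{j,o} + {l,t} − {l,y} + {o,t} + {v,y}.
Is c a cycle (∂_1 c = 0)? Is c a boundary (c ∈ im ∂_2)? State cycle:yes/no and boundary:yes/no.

cycle:no boundary:no

n_0=10 n_1=24 n_2=12  [Q]
∂1: piv[df,dg,di,dj,dl,do,ft,lv,ly] rk=9  ker:fg,fi,fj,fl,fo,gl,ij,io,it,jl,jo,jt,lt,ot,vy
∂2: piv[dfg,dfl,dgl,dij,fio,fit,fjl,fot,jot,lvy] rk=10  ker:fgl,iot
∂1c = 2·{d} − 5·{f} + 3·{g} − {i} − 2·{l} + {o} + 3·{t} − {v}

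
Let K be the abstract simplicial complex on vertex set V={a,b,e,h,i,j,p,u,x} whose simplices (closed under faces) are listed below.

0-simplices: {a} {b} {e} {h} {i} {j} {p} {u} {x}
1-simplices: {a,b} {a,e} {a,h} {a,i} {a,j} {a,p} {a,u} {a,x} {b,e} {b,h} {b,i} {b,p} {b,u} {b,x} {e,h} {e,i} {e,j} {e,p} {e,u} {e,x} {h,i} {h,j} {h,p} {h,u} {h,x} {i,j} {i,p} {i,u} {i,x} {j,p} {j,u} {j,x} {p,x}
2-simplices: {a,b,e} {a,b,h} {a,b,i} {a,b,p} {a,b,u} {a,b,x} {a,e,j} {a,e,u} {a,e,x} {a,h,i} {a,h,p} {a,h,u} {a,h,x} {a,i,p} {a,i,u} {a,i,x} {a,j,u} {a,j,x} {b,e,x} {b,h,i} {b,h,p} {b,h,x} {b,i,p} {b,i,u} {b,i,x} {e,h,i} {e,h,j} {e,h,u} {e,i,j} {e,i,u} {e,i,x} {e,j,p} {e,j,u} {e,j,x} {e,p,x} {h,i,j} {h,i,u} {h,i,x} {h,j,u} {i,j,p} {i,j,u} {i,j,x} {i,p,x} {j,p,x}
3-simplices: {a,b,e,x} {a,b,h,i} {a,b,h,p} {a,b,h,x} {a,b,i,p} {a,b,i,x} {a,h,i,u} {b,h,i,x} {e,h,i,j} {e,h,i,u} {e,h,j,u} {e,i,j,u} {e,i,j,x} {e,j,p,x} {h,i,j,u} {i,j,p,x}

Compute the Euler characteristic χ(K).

n_0=9 n_1=33 n_2=44 n_3=16
χ=+9−33+44−16=4

χ(K)=4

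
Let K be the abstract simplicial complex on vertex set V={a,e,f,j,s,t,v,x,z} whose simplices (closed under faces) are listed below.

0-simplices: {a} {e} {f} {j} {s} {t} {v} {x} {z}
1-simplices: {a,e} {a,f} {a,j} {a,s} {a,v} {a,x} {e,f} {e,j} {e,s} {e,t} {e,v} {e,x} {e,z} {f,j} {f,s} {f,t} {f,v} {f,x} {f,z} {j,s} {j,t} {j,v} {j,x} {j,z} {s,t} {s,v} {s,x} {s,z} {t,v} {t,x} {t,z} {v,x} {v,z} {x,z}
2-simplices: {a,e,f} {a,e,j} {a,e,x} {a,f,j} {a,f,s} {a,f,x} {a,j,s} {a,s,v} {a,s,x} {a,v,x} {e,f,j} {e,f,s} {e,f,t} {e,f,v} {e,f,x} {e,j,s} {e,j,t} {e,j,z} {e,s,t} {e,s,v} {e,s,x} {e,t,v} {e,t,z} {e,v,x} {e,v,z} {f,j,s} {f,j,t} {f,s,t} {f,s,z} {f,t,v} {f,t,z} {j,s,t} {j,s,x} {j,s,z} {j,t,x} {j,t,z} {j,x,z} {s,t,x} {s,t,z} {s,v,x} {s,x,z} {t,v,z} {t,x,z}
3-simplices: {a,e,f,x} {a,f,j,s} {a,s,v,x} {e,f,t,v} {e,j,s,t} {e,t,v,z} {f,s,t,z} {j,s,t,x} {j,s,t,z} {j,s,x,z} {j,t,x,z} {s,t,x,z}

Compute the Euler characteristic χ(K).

χ(K)=6

n_0=9 n_1=34 n_2=43 n_3=12
χ=+9−34+43−12=6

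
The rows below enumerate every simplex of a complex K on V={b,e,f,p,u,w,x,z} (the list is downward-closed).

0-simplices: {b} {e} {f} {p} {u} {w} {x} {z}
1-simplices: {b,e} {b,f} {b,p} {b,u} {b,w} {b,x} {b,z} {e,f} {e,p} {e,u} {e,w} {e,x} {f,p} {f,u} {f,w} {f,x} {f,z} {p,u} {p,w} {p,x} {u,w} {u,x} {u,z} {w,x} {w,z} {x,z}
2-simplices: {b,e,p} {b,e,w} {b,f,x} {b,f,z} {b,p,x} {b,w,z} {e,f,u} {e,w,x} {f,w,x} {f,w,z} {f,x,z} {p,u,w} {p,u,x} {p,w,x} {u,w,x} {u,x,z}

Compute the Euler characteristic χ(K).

χ(K)=-2

n_0=8 n_1=26 n_2=16
χ=+8−26+16=-2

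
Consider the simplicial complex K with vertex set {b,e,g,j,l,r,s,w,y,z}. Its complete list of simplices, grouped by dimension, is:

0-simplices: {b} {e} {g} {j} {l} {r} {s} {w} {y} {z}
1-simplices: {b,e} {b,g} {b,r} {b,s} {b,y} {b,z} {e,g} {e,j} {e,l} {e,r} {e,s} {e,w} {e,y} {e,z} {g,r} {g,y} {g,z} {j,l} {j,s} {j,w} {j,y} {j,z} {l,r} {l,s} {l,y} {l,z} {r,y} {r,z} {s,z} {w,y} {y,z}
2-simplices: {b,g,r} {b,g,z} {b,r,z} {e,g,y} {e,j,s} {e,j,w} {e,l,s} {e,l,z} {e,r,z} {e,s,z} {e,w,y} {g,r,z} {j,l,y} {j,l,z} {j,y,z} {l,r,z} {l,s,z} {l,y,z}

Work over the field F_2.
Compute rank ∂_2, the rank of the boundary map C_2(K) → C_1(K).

rank∂_2=15

n_0=10 n_1=31 n_2=18  [Z2]
∂1: piv[be,bg,br,bs,by,bz,ej,el,ew] rk=9  ker:eg,er,es,ey,ez,gr,gy,gz,jl,js,jw,jy,jz,lr,ls,ly,lz,ry,rz,sz,wy,yz
∂2: piv[bgr,bgz,brz,egy,ejs,ejw,els,elz,erz,esz,ewy,jly,jlz,jyz,lrz] rk=15  ker:grz,lsz,lyz
rk∂_2=15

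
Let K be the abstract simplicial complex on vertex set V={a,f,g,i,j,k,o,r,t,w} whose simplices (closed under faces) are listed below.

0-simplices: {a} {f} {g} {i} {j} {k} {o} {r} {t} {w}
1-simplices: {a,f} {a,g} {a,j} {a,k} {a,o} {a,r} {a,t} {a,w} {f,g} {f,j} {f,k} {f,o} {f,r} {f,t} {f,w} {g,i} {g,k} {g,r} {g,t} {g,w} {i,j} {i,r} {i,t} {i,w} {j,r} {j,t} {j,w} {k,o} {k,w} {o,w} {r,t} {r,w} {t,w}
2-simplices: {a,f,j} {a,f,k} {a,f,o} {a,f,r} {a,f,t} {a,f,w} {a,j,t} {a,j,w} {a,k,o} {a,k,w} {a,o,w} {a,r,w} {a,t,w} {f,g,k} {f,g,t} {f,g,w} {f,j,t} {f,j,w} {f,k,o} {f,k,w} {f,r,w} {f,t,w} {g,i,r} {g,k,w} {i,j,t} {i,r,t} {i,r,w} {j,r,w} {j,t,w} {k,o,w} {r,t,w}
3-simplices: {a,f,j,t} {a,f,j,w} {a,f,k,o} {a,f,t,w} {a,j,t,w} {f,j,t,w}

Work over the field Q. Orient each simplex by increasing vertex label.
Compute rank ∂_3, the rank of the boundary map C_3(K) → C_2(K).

n_0=10 n_1=33 n_2=31 n_3=6  [Q]
∂1: piv[af,ag,aj,ak,ao,ar,at,aw,gi] rk=9  ker:fg,fj,fk,fo,fr,ft,fw,gk,gr,gt,gw,ij,ir,it,iw,jr,jt,jw,ko,kw,ow,rt,rw,tw
∂2: piv[afj,afk,afo,afr,aft,afw,ajt,ajw,ako,akw,aow,arw,atw,fgk,fgt,fgw,gir,ijt,irt,irw,jrw,rtw] rk=22  ker:fjt,fjw,fko,fkw,frw,ftw,gkw,jtw,kow
∂3: piv[afjt,afjw,afko,aftw,ajtw] rk=5  ker:fjtw
rk∂_3=5

rank∂_3=5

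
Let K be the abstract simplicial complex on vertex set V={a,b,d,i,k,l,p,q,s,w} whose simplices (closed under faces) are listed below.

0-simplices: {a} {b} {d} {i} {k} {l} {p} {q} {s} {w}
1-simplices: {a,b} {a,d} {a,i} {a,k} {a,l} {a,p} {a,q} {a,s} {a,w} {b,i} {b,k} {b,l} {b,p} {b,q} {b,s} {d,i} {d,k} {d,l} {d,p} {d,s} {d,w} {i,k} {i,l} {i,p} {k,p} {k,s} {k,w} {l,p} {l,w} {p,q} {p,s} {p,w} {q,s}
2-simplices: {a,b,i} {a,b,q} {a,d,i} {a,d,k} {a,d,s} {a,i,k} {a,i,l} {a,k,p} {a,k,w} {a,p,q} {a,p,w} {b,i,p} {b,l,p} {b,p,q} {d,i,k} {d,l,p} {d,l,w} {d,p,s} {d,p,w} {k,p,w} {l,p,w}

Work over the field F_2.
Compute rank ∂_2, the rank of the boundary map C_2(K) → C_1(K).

n_0=10 n_1=33 n_2=21  [Z2]
∂1: piv[ab,ad,ai,ak,al,ap,aq,as,aw] rk=9  ker:bi,bk,bl,bp,bq,bs,di,dk,dl,dp,ds,dw,ik,il,ip,kp,ks,kw,lp,lw,pq,ps,pw,qs
∂2: piv[abi,abq,adi,adk,ads,aik,ail,akp,akw,apq,apw,bip,blp,bpq,dlp,dlw,dps,dpw] rk=18  ker:dik,kpw,lpw
rk∂_2=18

rank∂_2=18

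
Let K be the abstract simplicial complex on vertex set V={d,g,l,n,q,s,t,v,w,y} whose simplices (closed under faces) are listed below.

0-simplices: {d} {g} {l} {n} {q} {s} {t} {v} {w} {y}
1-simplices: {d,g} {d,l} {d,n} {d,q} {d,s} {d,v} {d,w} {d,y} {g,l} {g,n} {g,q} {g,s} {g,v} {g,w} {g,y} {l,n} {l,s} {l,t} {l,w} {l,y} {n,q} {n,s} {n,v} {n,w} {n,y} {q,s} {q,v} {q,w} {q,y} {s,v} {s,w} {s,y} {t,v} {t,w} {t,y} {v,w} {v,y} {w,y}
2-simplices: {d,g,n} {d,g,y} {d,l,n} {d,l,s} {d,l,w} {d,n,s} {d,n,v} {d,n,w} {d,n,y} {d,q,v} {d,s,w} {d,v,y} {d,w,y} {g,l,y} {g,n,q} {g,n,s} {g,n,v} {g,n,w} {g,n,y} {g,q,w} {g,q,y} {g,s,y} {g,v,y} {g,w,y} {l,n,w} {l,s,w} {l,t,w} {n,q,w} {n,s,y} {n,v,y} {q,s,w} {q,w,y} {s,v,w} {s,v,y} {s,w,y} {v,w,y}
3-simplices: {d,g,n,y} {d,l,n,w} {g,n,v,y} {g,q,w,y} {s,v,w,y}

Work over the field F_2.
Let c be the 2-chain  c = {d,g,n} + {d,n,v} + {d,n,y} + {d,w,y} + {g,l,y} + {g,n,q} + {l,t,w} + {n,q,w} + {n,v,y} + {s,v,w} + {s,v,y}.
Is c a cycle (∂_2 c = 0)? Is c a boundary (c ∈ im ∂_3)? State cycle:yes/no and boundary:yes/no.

n_0=10 n_1=38 n_2=36 n_3=5  [Z2]
∂1: piv[dg,dl,dn,dq,ds,dv,dw,dy,lt] rk=9  ker:gl,gn,gq,gs,gv,gw,gy,ln,ls,lw,ly,nq,ns,nv,nw,ny,qs,qv,qw,qy,sv,sw,sy,tv,tw,ty,vw,vy,wy
∂2: piv[dgn,dgy,dln,dls,dlw,dns,dnv,dnw,dny,dqv,dsw,dvy,dwy,gly,gnq,gns,gnv,gnw,gqw,gqy,gsy,ltw,qsw,svw,svy] rk=25  ker:gny,gvy,gwy,lnw,lsw,nqw,nsy,nvy,qwy,swy,vwy
∂3: piv[dgny,dlnw,gnvy,gqwy,svwy] rk=5
∂2c = {d,g} + {d,n} + {d,v} + {d,w} + {g,l} + {g,q} + {g,y} + {l,t} + {l,w} + {l,y} + {n,w} + {q,w} + {s,w} + {s,y} + {t,w} + {v,w} + {w,y}

cycle:no boundary:no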